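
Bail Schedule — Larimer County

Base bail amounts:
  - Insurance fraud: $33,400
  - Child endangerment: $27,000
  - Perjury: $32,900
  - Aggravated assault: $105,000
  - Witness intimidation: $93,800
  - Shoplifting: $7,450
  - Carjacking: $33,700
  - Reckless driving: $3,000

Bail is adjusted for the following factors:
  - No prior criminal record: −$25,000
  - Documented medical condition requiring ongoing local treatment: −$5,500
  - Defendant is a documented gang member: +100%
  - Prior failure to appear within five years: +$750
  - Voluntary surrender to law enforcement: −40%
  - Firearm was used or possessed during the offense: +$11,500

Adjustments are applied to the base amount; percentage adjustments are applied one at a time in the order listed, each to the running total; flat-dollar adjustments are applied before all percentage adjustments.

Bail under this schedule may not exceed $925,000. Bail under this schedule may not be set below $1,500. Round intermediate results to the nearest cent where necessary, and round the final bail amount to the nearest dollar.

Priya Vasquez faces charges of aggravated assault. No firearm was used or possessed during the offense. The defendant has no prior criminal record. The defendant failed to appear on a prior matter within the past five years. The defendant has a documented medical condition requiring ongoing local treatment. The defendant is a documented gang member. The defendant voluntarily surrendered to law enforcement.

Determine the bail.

Base amounts from the schedule: aggravated assault $105,000.
Single charge. Combined base = $105,000.
No prior criminal record (−$25,000 flat): $105,000 − $25,000 = $80,000.
Documented medical condition requiring ongoing local treatment (−$5,500 flat): $80,000 − $5,500 = $74,500.
Prior failure to appear within five years (+$750 flat): $74,500 + $750 = $75,250.
Defendant is a documented gang member (+100%): $75,250 × 2 = $150,500.
Voluntary surrender to law enforcement (−40%): $150,500 × 0.6 = $90,300.
$90,300 is within the $925,000 maximum.
$90,300 is at or above the $1,500 minimum.

$90,300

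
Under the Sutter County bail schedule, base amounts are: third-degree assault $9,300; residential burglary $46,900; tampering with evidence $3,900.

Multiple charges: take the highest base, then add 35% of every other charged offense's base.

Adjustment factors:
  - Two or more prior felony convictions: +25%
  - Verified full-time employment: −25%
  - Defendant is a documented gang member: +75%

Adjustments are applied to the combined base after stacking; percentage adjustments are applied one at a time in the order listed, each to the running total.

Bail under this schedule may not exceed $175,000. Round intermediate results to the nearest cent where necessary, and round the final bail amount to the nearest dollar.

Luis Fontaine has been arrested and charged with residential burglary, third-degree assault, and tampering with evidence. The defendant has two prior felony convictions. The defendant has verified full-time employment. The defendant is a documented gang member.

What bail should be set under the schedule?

$84,525

Base amounts from the schedule: residential burglary $46,900; third-degree assault $9,300; tampering with evidence $3,900.
Stacking rule: highest base plus 35% of each additional charge. Highest is residential burglary at $46,900. Additional: $9,300 × 35% = $3,255; $3,900 × 35% = $1,365. Combined base = $46,900 + $4,620 = $51,520.
Two or more prior felony convictions (+25%): $51,520 × 1.25 = $64,400.
Verified full-time employment (−25%): $64,400 × 0.75 = $48,300.
Defendant is a documented gang member (+75%): $48,300 × 1.75 = $84,525.
$84,525 is within the $175,000 maximum.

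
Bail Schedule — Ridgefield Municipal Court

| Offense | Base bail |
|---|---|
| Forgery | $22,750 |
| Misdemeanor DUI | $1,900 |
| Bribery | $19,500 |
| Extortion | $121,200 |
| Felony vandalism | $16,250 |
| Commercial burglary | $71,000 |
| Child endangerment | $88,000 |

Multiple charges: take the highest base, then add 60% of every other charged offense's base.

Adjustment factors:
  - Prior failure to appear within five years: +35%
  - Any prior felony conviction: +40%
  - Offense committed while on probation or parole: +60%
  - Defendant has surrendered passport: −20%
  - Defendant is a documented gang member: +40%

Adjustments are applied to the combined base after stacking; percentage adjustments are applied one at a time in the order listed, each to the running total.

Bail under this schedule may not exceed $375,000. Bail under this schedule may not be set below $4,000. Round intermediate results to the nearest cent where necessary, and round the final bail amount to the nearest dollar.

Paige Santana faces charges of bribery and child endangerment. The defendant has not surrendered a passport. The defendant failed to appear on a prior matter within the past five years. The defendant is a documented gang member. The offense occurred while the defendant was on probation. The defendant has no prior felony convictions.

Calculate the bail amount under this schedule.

$301,493

Base amounts from the schedule: bribery $19,500; child endangerment $88,000.
Stacking rule: highest base plus 60% of each additional charge. Highest is child endangerment at $88,000. Additional: $19,500 × 60% = $11,700. Combined base = $88,000 + $11,700 = $99,700.
Prior failure to appear within five years (+35%): $99,700 × 1.35 = $134,595.
Offense committed while on probation or parole (+60%): $134,595 × 1.6 = $215,352.
Defendant is a documented gang member (+40%): $215,352 × 1.4 = $301,492.80.
$301,492.80 is within the $375,000 maximum.
$301,492.80 is at or above the $4,000 minimum.
Rounded to the nearest dollar: $301,493.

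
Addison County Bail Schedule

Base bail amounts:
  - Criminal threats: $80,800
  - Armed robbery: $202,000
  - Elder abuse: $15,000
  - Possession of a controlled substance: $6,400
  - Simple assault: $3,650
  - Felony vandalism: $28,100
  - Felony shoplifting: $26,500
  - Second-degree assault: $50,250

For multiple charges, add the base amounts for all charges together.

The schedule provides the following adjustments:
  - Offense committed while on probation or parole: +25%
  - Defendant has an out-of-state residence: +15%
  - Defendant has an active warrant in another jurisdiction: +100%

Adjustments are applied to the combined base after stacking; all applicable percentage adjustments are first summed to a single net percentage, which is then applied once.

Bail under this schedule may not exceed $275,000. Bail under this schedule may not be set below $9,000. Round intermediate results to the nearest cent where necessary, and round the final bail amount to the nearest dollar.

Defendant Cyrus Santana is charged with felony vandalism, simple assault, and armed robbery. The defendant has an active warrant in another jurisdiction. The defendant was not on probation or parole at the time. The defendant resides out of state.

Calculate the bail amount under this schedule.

Base amounts from the schedule: felony vandalism $28,100; simple assault $3,650; armed robbery $202,000.
Stacking rule: sum of all bases. $28,100 + $3,650 + $202,000 = $233,750.
Net percentage adjustment: +15% +100% = +115%. $233,750 × 2.15 = $502,562.50.
Result $502,562.50 exceeds the maximum of $275,000; bail is capped at $275,000.
$275,000 is at or above the $9,000 minimum.

$275,000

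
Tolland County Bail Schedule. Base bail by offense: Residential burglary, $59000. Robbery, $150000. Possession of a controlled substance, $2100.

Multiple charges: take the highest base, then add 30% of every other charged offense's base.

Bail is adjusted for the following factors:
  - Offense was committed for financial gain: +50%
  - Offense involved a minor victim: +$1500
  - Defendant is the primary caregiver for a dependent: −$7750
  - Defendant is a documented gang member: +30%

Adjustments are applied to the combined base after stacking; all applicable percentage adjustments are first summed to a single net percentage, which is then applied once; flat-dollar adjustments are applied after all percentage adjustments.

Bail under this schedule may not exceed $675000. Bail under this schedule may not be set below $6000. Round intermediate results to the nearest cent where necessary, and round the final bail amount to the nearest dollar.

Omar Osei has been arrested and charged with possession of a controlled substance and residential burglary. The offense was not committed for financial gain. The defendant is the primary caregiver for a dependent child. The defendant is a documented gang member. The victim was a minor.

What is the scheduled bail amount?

$71269

Base amounts from the schedule: possession of a controlled substance $2100; residential burglary $59000.
Stacking rule: highest base plus 30% of each additional charge. Highest is residential burglary at $59000. Additional: $2100 × 30% = $630. Combined base = $59000 + $630 = $59630.
Defendant is a documented gang member (+30%): $59630 × 1.3 = $77519.
Offense involved a minor victim (+$1500 flat): $77519 + $1500 = $79019.
Defendant is the primary caregiver for a dependent (−$7750 flat): $79019 − $7750 = $71269.
$71269 is within the $675000 maximum.
$71269 is at or above the $6000 minimum.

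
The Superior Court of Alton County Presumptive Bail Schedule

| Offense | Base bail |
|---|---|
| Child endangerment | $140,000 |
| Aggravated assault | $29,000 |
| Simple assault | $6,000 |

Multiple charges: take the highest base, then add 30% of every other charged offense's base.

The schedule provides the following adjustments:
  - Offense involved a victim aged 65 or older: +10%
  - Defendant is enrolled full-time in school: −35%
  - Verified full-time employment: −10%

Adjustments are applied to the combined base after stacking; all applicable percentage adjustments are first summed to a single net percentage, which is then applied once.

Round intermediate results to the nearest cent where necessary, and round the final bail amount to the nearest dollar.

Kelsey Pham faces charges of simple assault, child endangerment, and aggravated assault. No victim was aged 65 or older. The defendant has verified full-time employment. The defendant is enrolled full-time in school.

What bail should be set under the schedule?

Base amounts from the schedule: simple assault $6,000; child endangerment $140,000; aggravated assault $29,000.
Stacking rule: highest base plus 30% of each additional charge. Highest is child endangerment at $140,000. Additional: $6,000 × 30% = $1,800; $29,000 × 30% = $8,700. Combined base = $140,000 + $10,500 = $150,500.
Net percentage adjustment: −35% −10% = −45%. $150,500 × 0.55 = $82,775.

$82,775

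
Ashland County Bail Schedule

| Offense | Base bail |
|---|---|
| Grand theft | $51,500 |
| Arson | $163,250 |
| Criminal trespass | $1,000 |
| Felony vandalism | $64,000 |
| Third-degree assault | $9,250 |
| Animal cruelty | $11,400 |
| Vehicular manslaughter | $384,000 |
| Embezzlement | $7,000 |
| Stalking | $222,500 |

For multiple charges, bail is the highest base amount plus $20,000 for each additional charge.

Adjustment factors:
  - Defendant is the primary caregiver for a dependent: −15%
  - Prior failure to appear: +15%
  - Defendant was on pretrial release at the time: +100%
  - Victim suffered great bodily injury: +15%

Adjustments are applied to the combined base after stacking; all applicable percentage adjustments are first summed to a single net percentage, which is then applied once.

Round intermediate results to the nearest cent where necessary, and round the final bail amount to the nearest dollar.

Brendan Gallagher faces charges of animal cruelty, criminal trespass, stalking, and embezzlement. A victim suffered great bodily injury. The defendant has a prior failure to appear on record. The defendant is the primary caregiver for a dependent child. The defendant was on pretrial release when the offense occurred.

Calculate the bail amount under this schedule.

$607,375

Base amounts from the schedule: animal cruelty $11,400; criminal trespass $1,000; stalking $222,500; embezzlement $7,000.
Stacking rule: highest base plus $20,000 per additional charge. Highest is stalking at $222,500; 3 additional charges → +$60,000. Combined base = $282,500.
Net percentage adjustment: −15% +15% +100% +15% = +115%. $282,500 × 2.15 = $607,375.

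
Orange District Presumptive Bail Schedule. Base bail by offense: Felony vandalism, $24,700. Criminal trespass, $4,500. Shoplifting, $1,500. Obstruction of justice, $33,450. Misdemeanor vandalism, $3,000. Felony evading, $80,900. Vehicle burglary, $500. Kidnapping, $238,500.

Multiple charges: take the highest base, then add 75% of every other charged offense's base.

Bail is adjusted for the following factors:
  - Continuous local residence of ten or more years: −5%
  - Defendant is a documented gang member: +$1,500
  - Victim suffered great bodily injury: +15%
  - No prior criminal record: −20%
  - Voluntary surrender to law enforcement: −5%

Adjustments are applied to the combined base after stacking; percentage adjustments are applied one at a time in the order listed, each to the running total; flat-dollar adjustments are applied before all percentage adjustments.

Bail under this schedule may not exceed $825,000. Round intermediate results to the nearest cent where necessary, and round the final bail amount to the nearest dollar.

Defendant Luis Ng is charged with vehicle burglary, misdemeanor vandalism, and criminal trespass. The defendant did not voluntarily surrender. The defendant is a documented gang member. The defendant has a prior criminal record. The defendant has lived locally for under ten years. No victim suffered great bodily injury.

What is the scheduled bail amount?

$8,625

Base amounts from the schedule: vehicle burglary $500; misdemeanor vandalism $3,000; criminal trespass $4,500.
Stacking rule: highest base plus 75% of each additional charge. Highest is criminal trespass at $4,500. Additional: $500 × 75% = $375; $3,000 × 75% = $2,250. Combined base = $4,500 + $2,625 = $7,125.
Defendant is a documented gang member (+$1,500 flat): $7,125 + $1,500 = $8,625.
$8,625 is within the $825,000 maximum.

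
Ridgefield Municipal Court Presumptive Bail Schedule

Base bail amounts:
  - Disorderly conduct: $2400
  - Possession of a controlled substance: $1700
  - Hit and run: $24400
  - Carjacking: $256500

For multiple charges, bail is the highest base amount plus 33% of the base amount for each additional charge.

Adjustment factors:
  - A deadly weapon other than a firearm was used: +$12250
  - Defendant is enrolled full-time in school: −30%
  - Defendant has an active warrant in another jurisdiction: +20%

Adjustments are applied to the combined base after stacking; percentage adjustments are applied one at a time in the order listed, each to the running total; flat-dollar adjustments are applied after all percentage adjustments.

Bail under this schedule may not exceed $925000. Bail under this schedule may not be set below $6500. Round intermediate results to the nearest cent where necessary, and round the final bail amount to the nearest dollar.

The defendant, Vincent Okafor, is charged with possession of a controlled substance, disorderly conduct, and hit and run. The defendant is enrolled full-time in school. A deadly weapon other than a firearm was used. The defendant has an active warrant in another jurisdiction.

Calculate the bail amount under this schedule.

$33883

Base amounts from the schedule: possession of a controlled substance $1700; disorderly conduct $2400; hit and run $24400.
Stacking rule: highest base plus 33% of each additional charge. Highest is hit and run at $24400. Additional: $1700 × 33% = $561; $2400 × 33% = $792. Combined base = $24400 + $1353 = $25753.
Defendant is enrolled full-time in school (−30%): $25753 × 0.7 = $18027.10.
Defendant has an active warrant in another jurisdiction (+20%): $18027.10 × 1.2 = $21632.52.
A deadly weapon other than a firearm was used (+$12250 flat): $21632.52 + $12250 = $33882.52.
$33882.52 is within the $925000 maximum.
$33882.52 is at or above the $6500 minimum.
Rounded to the nearest dollar: $33883.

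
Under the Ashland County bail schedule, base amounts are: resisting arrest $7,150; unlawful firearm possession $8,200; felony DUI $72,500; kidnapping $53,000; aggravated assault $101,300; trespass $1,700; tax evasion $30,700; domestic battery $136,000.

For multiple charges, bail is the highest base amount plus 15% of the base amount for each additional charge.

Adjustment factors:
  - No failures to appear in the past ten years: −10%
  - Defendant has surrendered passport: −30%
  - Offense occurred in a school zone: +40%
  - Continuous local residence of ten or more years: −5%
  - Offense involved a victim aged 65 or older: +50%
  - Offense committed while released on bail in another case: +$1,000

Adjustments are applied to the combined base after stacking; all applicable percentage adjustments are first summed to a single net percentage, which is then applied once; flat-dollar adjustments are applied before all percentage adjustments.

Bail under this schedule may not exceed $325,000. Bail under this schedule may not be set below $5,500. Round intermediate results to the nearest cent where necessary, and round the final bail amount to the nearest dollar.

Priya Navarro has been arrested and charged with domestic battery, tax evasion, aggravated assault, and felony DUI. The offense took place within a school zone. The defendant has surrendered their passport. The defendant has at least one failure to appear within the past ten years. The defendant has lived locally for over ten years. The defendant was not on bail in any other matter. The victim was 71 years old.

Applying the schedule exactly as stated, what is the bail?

Base amounts from the schedule: domestic battery $136,000; tax evasion $30,700; aggravated assault $101,300; felony DUI $72,500.
Stacking rule: highest base plus 15% of each additional charge. Highest is domestic battery at $136,000. Additional: $30,700 × 15% = $4,605; $101,300 × 15% = $15,195; $72,500 × 15% = $10,875. Combined base = $136,000 + $30,675 = $166,675.
Net percentage adjustment: −30% +40% −5% +50% = +55%. $166,675 × 1.55 = $258,346.25.
$258,346.25 is within the $325,000 maximum.
$258,346.25 is at or above the $5,500 minimum.
Rounded to the nearest dollar: $258,346.

$258,346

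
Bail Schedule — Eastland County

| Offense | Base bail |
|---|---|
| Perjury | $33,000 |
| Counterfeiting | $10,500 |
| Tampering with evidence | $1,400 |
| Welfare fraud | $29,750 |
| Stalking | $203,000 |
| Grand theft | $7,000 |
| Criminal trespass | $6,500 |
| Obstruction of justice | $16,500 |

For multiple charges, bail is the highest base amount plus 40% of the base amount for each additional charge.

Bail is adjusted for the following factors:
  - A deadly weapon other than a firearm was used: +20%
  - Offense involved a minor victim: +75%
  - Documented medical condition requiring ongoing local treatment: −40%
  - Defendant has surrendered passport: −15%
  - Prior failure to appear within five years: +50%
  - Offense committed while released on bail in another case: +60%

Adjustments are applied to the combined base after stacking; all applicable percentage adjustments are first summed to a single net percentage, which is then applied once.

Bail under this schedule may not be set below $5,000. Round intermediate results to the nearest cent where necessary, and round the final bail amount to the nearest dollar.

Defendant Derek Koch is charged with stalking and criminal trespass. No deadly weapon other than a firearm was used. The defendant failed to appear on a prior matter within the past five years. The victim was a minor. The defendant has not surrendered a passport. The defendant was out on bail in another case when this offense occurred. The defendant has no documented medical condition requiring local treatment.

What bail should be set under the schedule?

$585,960

Base amounts from the schedule: stalking $203,000; criminal trespass $6,500.
Stacking rule: highest base plus 40% of each additional charge. Highest is stalking at $203,000. Additional: $6,500 × 40% = $2,600. Combined base = $203,000 + $2,600 = $205,600.
Net percentage adjustment: +75% +50% +60% = +185%. $205,600 × 2.85 = $585,960.
$585,960 is at or above the $5,000 minimum.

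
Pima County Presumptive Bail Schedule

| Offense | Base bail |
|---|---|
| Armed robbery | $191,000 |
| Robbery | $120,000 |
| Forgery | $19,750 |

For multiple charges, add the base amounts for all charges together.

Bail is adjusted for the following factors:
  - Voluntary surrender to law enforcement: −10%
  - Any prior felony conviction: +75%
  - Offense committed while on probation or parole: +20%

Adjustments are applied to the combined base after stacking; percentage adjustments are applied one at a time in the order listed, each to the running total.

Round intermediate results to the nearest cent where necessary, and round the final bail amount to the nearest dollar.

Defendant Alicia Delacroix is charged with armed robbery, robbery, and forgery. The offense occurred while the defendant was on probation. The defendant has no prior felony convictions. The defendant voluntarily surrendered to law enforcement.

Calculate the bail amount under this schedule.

Base amounts from the schedule: armed robbery $191,000; robbery $120,000; forgery $19,750.
Stacking rule: sum of all bases. $191,000 + $120,000 + $19,750 = $330,750.
Voluntary surrender to law enforcement (−10%): $330,750 × 0.9 = $297,675.
Offense committed while on probation or parole (+20%): $297,675 × 1.2 = $357,210.

$357,210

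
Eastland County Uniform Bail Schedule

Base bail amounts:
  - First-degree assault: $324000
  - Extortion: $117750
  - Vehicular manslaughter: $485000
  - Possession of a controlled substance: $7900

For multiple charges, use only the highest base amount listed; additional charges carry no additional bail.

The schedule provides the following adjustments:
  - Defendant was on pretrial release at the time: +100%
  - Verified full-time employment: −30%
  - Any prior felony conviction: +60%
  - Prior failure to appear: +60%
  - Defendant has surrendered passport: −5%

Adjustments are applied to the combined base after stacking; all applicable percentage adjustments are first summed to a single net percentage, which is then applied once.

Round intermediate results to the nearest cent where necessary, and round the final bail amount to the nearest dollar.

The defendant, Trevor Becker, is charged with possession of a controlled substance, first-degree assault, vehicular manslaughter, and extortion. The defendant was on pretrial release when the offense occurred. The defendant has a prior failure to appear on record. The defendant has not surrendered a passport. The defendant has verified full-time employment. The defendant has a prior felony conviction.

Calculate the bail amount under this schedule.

Base amounts from the schedule: possession of a controlled substance $7900; first-degree assault $324000; vehicular manslaughter $485000; extortion $117750.
Stacking rule: use the highest base only. Highest is vehicular manslaughter at $485000. Combined base = $485000.
Net percentage adjustment: +100% −30% +60% +60% = +190%. $485000 × 2.9 = $1406500.

$1406500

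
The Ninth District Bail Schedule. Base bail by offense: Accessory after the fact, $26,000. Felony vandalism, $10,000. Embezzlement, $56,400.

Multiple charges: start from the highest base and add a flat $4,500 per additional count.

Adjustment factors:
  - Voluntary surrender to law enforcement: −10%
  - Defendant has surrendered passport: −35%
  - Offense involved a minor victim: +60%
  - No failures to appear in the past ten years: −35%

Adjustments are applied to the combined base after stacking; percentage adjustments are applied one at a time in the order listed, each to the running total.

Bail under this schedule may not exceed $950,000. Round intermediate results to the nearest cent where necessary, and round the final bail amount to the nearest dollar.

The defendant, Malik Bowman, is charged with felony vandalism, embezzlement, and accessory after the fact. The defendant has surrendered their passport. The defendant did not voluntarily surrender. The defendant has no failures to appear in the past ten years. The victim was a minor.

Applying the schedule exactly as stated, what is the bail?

$44,210

Base amounts from the schedule: felony vandalism $10,000; embezzlement $56,400; accessory after the fact $26,000.
Stacking rule: highest base plus $4,500 per additional charge. Highest is embezzlement at $56,400; 2 additional charges → +$9,000. Combined base = $65,400.
Defendant has surrendered passport (−35%): $65,400 × 0.65 = $42,510.
Offense involved a minor victim (+60%): $42,510 × 1.6 = $68,016.
No failures to appear in the past ten years (−35%): $68,016 × 0.65 = $44,210.40.
$44,210.40 is within the $950,000 maximum.
Rounded to the nearest dollar: $44,210.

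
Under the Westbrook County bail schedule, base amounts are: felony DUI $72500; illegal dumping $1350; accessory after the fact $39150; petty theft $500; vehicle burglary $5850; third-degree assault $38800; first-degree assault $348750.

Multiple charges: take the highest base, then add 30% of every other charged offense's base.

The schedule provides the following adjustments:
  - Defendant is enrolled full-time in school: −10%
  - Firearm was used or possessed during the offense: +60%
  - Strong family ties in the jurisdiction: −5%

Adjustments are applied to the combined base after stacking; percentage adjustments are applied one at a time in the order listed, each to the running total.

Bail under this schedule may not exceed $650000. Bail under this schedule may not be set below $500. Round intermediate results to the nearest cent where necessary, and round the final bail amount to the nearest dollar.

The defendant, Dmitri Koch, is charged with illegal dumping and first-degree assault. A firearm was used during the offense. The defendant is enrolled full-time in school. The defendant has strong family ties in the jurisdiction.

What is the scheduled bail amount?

$477644

Base amounts from the schedule: illegal dumping $1350; first-degree assault $348750.
Stacking rule: highest base plus 30% of each additional charge. Highest is first-degree assault at $348750. Additional: $1350 × 30% = $405. Combined base = $348750 + $405 = $349155.
Defendant is enrolled full-time in school (−10%): $349155 × 0.9 = $314239.50.
Firearm was used or possessed during the offense (+60%): $314239.50 × 1.6 = $502783.20.
Strong family ties in the jurisdiction (−5%): $502783.20 × 0.95 = $477644.04.
$477644.04 is within the $650000 maximum.
$477644.04 is at or above the $500 minimum.
Rounded to the nearest dollar: $477644.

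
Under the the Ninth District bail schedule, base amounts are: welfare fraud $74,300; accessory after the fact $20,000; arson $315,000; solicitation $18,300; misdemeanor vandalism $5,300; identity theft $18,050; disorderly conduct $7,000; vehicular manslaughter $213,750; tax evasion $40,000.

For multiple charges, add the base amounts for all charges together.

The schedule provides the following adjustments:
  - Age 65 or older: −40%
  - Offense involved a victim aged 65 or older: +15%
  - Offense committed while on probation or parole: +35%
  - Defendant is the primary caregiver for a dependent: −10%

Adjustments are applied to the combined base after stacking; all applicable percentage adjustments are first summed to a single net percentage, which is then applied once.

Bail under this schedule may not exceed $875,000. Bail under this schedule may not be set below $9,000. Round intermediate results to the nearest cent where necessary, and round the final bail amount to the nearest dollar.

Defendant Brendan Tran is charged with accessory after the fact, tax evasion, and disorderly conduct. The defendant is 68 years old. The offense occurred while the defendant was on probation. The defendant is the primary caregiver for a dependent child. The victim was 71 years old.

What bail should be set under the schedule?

$67,000

Base amounts from the schedule: accessory after the fact $20,000; tax evasion $40,000; disorderly conduct $7,000.
Stacking rule: sum of all bases. $20,000 + $40,000 + $7,000 = $67,000.
Net percentage adjustment: −40% +15% +35% −10% = +0%. $67,000 × 1 = $67,000.
$67,000 is within the $875,000 maximum.
$67,000 is at or above the $9,000 minimum.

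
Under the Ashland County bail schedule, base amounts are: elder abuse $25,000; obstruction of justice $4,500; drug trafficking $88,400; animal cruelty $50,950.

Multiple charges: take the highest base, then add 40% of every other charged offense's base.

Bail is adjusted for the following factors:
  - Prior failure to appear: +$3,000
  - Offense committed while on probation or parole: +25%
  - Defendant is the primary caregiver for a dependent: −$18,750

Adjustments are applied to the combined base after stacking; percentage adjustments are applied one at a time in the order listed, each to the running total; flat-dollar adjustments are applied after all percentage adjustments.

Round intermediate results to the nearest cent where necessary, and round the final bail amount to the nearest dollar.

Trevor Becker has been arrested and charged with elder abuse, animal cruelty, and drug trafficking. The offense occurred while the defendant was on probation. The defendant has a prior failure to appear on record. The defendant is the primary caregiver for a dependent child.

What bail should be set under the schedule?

$132,725

Base amounts from the schedule: elder abuse $25,000; animal cruelty $50,950; drug trafficking $88,400.
Stacking rule: highest base plus 40% of each additional charge. Highest is drug trafficking at $88,400. Additional: $25,000 × 40% = $10,000; $50,950 × 40% = $20,380. Combined base = $88,400 + $30,380 = $118,780.
Offense committed while on probation or parole (+25%): $118,780 × 1.25 = $148,475.
Prior failure to appear (+$3,000 flat): $148,475 + $3,000 = $151,475.
Defendant is the primary caregiver for a dependent (−$18,750 flat): $151,475 − $18,750 = $132,725.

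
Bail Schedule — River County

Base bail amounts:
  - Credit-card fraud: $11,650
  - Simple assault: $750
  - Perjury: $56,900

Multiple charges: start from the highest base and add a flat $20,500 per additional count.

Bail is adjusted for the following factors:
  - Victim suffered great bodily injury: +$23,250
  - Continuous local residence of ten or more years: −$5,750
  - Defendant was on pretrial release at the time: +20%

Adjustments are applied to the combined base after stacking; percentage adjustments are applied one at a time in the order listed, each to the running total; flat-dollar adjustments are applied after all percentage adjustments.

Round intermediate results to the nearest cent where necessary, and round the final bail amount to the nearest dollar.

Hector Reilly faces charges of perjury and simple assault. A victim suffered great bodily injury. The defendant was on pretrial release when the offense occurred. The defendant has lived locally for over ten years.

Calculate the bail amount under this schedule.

$110,380

Base amounts from the schedule: perjury $56,900; simple assault $750.
Stacking rule: highest base plus $20,500 per additional charge. Highest is perjury at $56,900; 1 additional charge → +$20,500. Combined base = $77,400.
Defendant was on pretrial release at the time (+20%): $77,400 × 1.2 = $92,880.
Victim suffered great bodily injury (+$23,250 flat): $92,880 + $23,250 = $116,130.
Continuous local residence of ten or more years (−$5,750 flat): $116,130 − $5,750 = $110,380.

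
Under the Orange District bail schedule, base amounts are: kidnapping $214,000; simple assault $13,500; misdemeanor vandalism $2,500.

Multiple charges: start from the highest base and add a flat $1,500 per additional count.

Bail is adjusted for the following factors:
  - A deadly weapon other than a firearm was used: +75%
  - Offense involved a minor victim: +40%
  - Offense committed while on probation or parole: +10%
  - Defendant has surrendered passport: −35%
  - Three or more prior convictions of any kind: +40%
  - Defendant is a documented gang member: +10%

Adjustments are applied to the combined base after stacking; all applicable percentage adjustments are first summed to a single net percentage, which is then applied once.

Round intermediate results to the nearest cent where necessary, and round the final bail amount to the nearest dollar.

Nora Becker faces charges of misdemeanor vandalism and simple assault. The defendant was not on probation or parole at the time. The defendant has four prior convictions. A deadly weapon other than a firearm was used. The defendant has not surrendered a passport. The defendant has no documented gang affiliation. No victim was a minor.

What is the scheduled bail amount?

$32,250

Base amounts from the schedule: misdemeanor vandalism $2,500; simple assault $13,500.
Stacking rule: highest base plus $1,500 per additional charge. Highest is simple assault at $13,500; 1 additional charge → +$1,500. Combined base = $15,000.
Net percentage adjustment: +75% +40% = +115%. $15,000 × 2.15 = $32,250.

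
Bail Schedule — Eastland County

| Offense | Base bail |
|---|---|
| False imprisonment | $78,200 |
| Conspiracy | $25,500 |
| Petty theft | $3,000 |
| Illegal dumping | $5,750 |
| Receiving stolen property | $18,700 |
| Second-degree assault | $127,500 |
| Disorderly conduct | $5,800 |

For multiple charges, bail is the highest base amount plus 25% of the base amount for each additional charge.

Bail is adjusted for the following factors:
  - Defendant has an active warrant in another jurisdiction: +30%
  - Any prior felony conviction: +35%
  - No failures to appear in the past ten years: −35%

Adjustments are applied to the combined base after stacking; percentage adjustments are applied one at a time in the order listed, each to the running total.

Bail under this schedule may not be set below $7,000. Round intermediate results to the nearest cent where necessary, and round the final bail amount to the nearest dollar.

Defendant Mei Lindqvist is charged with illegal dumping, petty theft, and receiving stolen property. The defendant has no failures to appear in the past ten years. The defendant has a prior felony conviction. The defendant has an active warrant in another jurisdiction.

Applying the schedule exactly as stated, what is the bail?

Base amounts from the schedule: illegal dumping $5,750; petty theft $3,000; receiving stolen property $18,700.
Stacking rule: highest base plus 25% of each additional charge. Highest is receiving stolen property at $18,700. Additional: $5,750 × 25% = $1,437.50; $3,000 × 25% = $750. Combined base = $18,700 + $2,187.50 = $20,887.50.
Defendant has an active warrant in another jurisdiction (+30%): $20,887.50 × 1.3 = $27,153.75.
Any prior felony conviction (+35%): $27,153.75 × 1.35 = $36,657.56.
No failures to appear in the past ten years (−35%): $36,657.56 × 0.65 = $23,827.41.
$23,827.41 is at or above the $7,000 minimum.
Rounded to the nearest dollar: $23,827.

$23,827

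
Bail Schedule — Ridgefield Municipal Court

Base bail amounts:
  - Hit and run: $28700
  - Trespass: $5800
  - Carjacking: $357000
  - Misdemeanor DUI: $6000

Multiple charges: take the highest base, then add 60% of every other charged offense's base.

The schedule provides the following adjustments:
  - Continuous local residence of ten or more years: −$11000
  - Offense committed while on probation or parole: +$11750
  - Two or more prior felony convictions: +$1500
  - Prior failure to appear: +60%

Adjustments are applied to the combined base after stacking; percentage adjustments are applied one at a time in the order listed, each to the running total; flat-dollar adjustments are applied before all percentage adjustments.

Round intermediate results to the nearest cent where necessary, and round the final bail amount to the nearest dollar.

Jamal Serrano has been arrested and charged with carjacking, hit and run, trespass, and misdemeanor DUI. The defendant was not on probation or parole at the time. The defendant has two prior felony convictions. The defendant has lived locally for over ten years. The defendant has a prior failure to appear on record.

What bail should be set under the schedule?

$594880

Base amounts from the schedule: carjacking $357000; hit and run $28700; trespass $5800; misdemeanor DUI $6000.
Stacking rule: highest base plus 60% of each additional charge. Highest is carjacking at $357000. Additional: $28700 × 60% = $17220; $5800 × 60% = $3480; $6000 × 60% = $3600. Combined base = $357000 + $24300 = $381300.
Continuous local residence of ten or more years (−$11000 flat): $381300 − $11000 = $370300.
Two or more prior felony convictions (+$1500 flat): $370300 + $1500 = $371800.
Prior failure to appear (+60%): $371800 × 1.6 = $594880.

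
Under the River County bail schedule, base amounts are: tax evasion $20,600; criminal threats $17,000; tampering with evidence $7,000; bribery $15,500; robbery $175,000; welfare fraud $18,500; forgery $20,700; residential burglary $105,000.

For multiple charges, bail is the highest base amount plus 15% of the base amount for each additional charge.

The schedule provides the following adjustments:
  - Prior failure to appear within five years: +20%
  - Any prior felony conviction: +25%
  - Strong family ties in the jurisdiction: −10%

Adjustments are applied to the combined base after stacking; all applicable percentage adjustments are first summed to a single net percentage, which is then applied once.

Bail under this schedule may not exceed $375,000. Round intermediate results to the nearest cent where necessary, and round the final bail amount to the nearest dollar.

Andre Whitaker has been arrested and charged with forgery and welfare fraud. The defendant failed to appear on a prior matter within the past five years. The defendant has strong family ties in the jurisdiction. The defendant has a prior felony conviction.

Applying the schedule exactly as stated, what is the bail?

Base amounts from the schedule: forgery $20,700; welfare fraud $18,500.
Stacking rule: highest base plus 15% of each additional charge. Highest is forgery at $20,700. Additional: $18,500 × 15% = $2,775. Combined base = $20,700 + $2,775 = $23,475.
Net percentage adjustment: +20% +25% −10% = +35%. $23,475 × 1.35 = $31,691.25.
$31,691.25 is within the $375,000 maximum.
Rounded to the nearest dollar: $31,691.

$31,691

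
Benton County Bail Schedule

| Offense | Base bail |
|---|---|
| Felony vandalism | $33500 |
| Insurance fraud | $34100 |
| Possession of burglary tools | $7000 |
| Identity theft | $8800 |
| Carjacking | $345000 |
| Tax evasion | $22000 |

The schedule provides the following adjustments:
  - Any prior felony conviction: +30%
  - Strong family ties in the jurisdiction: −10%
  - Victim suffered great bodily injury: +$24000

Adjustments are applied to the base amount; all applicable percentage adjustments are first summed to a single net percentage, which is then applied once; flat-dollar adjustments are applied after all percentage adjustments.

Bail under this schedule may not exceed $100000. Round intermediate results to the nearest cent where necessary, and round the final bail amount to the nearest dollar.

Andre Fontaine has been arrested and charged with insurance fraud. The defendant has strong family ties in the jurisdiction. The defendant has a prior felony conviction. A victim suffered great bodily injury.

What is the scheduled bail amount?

$64920

Base amounts from the schedule: insurance fraud $34100.
Single charge. Combined base = $34100.
Net percentage adjustment: +30% −10% = +20%. $34100 × 1.2 = $40920.
Victim suffered great bodily injury (+$24000 flat): $40920 + $24000 = $64920.
$64920 is within the $100000 maximum.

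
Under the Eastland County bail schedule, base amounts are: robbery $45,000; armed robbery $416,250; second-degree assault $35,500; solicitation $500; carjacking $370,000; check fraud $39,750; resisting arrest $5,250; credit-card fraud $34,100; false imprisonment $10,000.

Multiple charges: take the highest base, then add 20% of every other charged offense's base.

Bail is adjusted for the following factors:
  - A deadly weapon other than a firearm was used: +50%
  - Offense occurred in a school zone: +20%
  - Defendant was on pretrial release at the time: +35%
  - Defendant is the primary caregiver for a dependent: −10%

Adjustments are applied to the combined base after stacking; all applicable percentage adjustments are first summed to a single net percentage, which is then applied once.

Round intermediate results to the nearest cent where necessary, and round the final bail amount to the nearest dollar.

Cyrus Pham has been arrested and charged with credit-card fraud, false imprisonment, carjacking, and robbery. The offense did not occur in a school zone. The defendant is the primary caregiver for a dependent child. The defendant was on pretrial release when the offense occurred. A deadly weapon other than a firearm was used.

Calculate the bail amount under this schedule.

$678,685

Base amounts from the schedule: credit-card fraud $34,100; false imprisonment $10,000; carjacking $370,000; robbery $45,000.
Stacking rule: highest base plus 20% of each additional charge. Highest is carjacking at $370,000. Additional: $34,100 × 20% = $6,820; $10,000 × 20% = $2,000; $45,000 × 20% = $9,000. Combined base = $370,000 + $17,820 = $387,820.
Net percentage adjustment: +50% +35% −10% = +75%. $387,820 × 1.75 = $678,685.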